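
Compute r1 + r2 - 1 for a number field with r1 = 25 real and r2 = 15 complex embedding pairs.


By Dirichlet's unit theorem:
rank = r1 + r2 - 1
= 25 + 15 - 1
= 39

39


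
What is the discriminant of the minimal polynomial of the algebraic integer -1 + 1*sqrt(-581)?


The element -1 + 1*sqrt(-581) has minimal polynomial:
x^2 + 2*x + 582
Discriminant = (2)^2 - 4*(582)
= 4 - 2328
= -2324

-2324


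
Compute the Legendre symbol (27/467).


p = 467 is prime, so compute (27/467) with the reciprocity algorithm (Jacobi-symbol steps: pull out 2s via (2/n), flip via reciprocity, reduce):
  reciprocity: (27/467) -> -(467/27)
  reduce: (8/27)
  pull out 2: (2/27) = -1  (since 27 mod 8 = 3)
  pull out 2: (2/27) = -1  (since 27 mod 8 = 3)
  pull out 2: (2/27) = -1  (since 27 mod 8 = 3)
  (1/27) = 1
Product of signs = 1
(27/467) = 1

1


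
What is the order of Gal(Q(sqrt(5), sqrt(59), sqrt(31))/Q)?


The 3 square roots of distinct primes are multiplicatively independent over Q,
so [K:Q] = 2^3 and Gal(K/Q) is isomorphic to (Z/2Z)^3.
|Gal| = 2^3 = 8

8


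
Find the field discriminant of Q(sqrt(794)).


For K = Q(sqrt(d)) with d squarefree: disc(K) = d if d = 1 mod 4, and disc(K) = 4d if d = 2 or 3 mod 4.
Here d = 794, and d mod 4 = 2.
d = 2 mod 4, not 1 (O_K = Z[sqrt(d)]), so disc(K) = 4d = 4 * (794) = 3176

3176


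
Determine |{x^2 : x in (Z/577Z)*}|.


For prime p, the number of non-zero quadratic residues is (p-1)/2.
= (577-1)/2
= 288

288


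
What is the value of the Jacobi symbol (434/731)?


Compute (434/731) via quadratic reciprocity:
  pull out 2: (2/731) = -1  (since 731 mod 8 = 3)
  reciprocity: (217/731) -> +(731/217)
  reduce: (80/217)
  pull out 2: (2/217) = +1  (since 217 mod 8 = 1)
  pull out 2: (2/217) = +1  (since 217 mod 8 = 1)
  pull out 2: (2/217) = +1  (since 217 mod 8 = 1)
  pull out 2: (2/217) = +1  (since 217 mod 8 = 1)
  reciprocity: (5/217) -> +(217/5)
  reduce: (2/5)
  pull out 2: (2/5) = -1  (since 5 mod 8 = 5)
  (1/5) = 1
Product of signs = 1

1


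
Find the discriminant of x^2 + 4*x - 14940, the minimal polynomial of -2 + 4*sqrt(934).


The element -2 + 4*sqrt(934) has minimal polynomial:
x^2 + 4*x - 14940
Discriminant = (4)^2 - 4*(-14940)
= 16 + 59760
= 59776

59776


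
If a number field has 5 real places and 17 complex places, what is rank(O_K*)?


By Dirichlet's unit theorem:
rank = r1 + r2 - 1
= 5 + 17 - 1
= 21

21


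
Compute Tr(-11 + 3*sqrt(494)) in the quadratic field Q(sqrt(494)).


Tr(a + b*sqrt(d)) = (a + b*sqrt(d)) + (a - b*sqrt(d)) = 2a
= 2 * (-11)
= -22

-22


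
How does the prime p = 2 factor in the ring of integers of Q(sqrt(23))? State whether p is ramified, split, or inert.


K = Q(sqrt(23)). Since d mod 4 = 3, disc(K) = 92.
Check p | disc: 92 mod 2 = 0.
p divides disc, so p ramifies: (p) = P^2 with e=2, f=1, g=1.
Therefore p is ramified.

ramified


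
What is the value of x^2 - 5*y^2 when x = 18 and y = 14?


x^2 - d*y^2
= 18^2 - 5*14^2
= 324 - 980
= -656

-656


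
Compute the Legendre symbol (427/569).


p = 569 is prime, so compute (427/569) with the reciprocity algorithm (Jacobi-symbol steps: pull out 2s via (2/n), flip via reciprocity, reduce):
  reciprocity: (427/569) -> +(569/427)
  reduce: (142/427)
  pull out 2: (2/427) = -1  (since 427 mod 8 = 3)
  reciprocity: (71/427) -> -(427/71)
  reduce: (1/71)
  (1/71) = 1
Product of signs = 1
(427/569) = 1

1


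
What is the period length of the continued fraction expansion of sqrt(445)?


Run the CF algorithm for sqrt(445).
a_0 = floor(sqrt(445)) = 21; set m_0=0, q_0=1.
Recurrence: m' = q*a - m,  q' = (d - m'^2)/q,  a' = floor((a_0 + m')/q').
  step 1: m=21, q=4, a=10
  step 2: m=19, q=21, a=1
  step 3: m=2, q=21, a=1
  step 4: m=19, q=4, a=10
  step 5: m=21, q=1, a=42
a_5 = 2*a_0 = 42, so the period closes here.
sqrt(445) = [21; 10, 1, 1, 10, 42]
Period length = 5

5


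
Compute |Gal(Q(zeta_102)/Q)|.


|Gal(Q(zeta_102)/Q)| = phi(102)
= 32

32


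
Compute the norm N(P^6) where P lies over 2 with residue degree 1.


N(P^a) = p^(a*f)
= 2^(6*1)
= 2^6
= 64

64


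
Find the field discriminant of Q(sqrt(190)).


For K = Q(sqrt(d)) with d squarefree: disc(K) = d if d = 1 mod 4, and disc(K) = 4d if d = 2 or 3 mod 4.
Here d = 190, and d mod 4 = 2.
d = 2 mod 4, not 1 (O_K = Z[sqrt(d)]), so disc(K) = 4d = 4 * (190) = 760

760


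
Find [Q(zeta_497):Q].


The degree equals Euler's totient phi(497).
497 = 7 * 71
phi(497) = 420

420


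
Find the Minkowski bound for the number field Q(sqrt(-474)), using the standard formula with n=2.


d = -474, d mod 4 = 2, so disc(K) = 4d = -1896; |disc(K)| = 1896
Imaginary quadratic field, so n = 2, s = r2 = 1, r1 = 0
M = (n!/n^n) * (4/pi)^s * sqrt(|disc(K)|) = (2!/2^2) * (4/pi)^1 * sqrt(1896)
= 0.5 * 1.273240 * 43.543082
= 27.7204

27.7204


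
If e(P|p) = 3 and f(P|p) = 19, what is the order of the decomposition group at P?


|D_P| = e * f
= 3 * 19
= 57

57


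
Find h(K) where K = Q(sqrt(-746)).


K = Q(sqrt(-746)). d mod 4 = 2, so D = disc(K) = 4d = -2984
h(K) equals the number of primitive reduced positive-definite forms (a, b, c) = a*x^2 + b*x*y + c*y^2 with b^2 - 4ac = D,
where reduced means |b| <= a <= c, with b >= 0 whenever |b| = a or a = c, and primitive means gcd(a, b, c) = 1.
Reduced forces 3a^2 <= |D| = 2984, so 1 <= a <= 31; b must have the parity of D, and c = (b^2 - D)/(4a) must be an integer >= a.
Enumerate a = 1..31, b in [-a, a]:
  a=1: (1, 0, 746)  [1]
  a=2: (2, 0, 373)  [1]
  a=3: (3, -2, 249), (3, 2, 249)  [2]
  a=4: none
  a=5: (5, -4, 150), (5, 4, 150)  [2]
  a=6: (6, -4, 125), (6, 4, 125)  [2]
  a=7..8: none
  a=9: (9, -2, 83), (9, 2, 83)  [2]
  a=10: (10, -4, 75), (10, 4, 75)  [2]
  a=11..14: none
  a=15: (15, -14, 53), (15, -4, 50), (15, 4, 50), (15, 14, 53)  [4]
  a=16: none
  a=17: (17, -12, 46), (17, 12, 46)  [2]
  a=18: (18, -16, 45), (18, 16, 45)  [2]
  a=19..22: none
  a=23: (23, -12, 34), (23, 12, 34)  [2]
  a=24: none
  a=25: (25, -4, 30), (25, 4, 30)  [2]
  a=26: none
  a=27: (27, -16, 30), (27, 16, 30)  [2]
  a=28..31: none
Total reduced forms: 1 + 1 + 2 + 2 + 2 + 2 + 2 + 4 + 2 + 2 + 2 + 2 + 2 = 26
h = 26

26


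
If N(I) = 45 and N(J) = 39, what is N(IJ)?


N(IJ) = N(I) * N(J)
= 45 * 39
= 1755

1755


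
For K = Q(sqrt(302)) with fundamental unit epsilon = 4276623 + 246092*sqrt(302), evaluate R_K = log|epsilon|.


epsilon = 4276623 + 246092*sqrt(302)
= 8.5532e+06
R = ln(8.5532e+06)
= 15.9618

15.9618


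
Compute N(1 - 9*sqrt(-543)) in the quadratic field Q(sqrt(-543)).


N(a + b*sqrt(d)) = a^2 - d*b^2
= (1)^2 - (-543)*(-9)^2
= 1 + 43983
= 43984

43984


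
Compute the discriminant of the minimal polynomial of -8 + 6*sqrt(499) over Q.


The element -8 + 6*sqrt(499) has minimal polynomial:
x^2 + 16*x - 17900
Discriminant = (16)^2 - 4*(-17900)
= 256 + 71600
= 71856

71856


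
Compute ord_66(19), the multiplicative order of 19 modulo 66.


We want ord_66(19), the smallest k >= 1 with 19^k = 1 mod 66.
n = 66 = 2 * 3 * 11, phi(66) = 20; the order divides phi(n).
Divisors of 20: 1, 2, 4, 5, 10, 20
Repeated squaring mod 66: 19^1 = 19, 19^2 = 31, 19^4 = 37, 19^8 = 49, 19^16 = 25
Test divisors in increasing order:
  k=1: 19^1 = 19 mod 66
  k=2: 19^2 = 31 mod 66
  k=4: 19^4 = 37 mod 66
  k=5: 19^5 = 37 * 19 = 43 mod 66
  k=10: 19^10 = 49 * 31 = 1 mod 66  <- first divisor giving 1
Order = 10

10


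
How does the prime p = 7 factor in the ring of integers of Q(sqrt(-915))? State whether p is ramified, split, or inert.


K = Q(sqrt(-915)). Since d mod 4 = 1, disc(K) = -915.
Check p | disc: -915 mod 7 = 2.
p does not divide disc. Compute Legendre symbol (d/p):
2^((7-1)/2) mod 7 = 1
(d/p) = 1, so p splits: (p) = P*P' with e=1, f=1, g=2.
Therefore p is split.

split


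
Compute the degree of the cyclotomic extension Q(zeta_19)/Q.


The degree equals Euler's totient phi(19).
19 = 19
phi(19) = 18

18


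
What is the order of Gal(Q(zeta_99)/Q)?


|Gal(Q(zeta_99)/Q)| = phi(99)
= 60

60


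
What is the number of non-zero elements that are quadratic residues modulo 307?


For prime p, the number of non-zero quadratic residues is (p-1)/2.
= (307-1)/2
= 153

153


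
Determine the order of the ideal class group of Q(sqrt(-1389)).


K = Q(sqrt(-1389)). d mod 4 = 3, so D = disc(K) = 4d = -5556
h(K) equals the number of primitive reduced positive-definite forms (a, b, c) = a*x^2 + b*x*y + c*y^2 with b^2 - 4ac = D,
where reduced means |b| <= a <= c, with b >= 0 whenever |b| = a or a = c, and primitive means gcd(a, b, c) = 1.
Reduced forces 3a^2 <= |D| = 5556, so 1 <= a <= 43; b must have the parity of D, and c = (b^2 - D)/(4a) must be an integer >= a.
Enumerate a = 1..43, b in [-a, a]:
  a=1: (1, 0, 1389)  [1]
  a=2: (2, 2, 695)  [1]
  a=3: (3, 0, 463)  [1]
  a=4: none
  a=5: (5, -2, 278), (5, 2, 278)  [2]
  a=6: (6, 6, 233)  [1]
  a=7: (7, -4, 199), (7, 4, 199)  [2]
  a=8..9: none
  a=10: (10, -2, 139), (10, 2, 139)  [2]
  a=11..13: none
  a=14: (14, -10, 101), (14, 10, 101)  [2]
  a=15: (15, -12, 95), (15, 12, 95)  [2]
  a=16..18: none
  a=19: (19, -12, 75), (19, 12, 75)  [2]
  a=20: none
  a=21: (21, -18, 70), (21, 18, 70)  [2]
  a=22..24: none
  a=25: (25, -12, 57), (25, 12, 57)  [2]
  a=26..29: none
  a=30: (30, -18, 49), (30, 18, 49)  [2]
  a=31..34: none
  a=35: (35, -32, 47), (35, -18, 42), (35, 18, 42), (35, 32, 47)  [4]
  a=36..37: none
  a=38: (38, -26, 41), (38, 26, 41)  [2]
  a=39..43: none
Total reduced forms: 1 + 1 + 1 + 2 + 1 + 2 + 2 + 2 + 2 + 2 + 2 + 2 + 2 + 4 + 2 = 28
h = 28

28


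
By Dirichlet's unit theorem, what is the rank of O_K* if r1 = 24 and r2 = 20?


By Dirichlet's unit theorem:
rank = r1 + r2 - 1
= 24 + 20 - 1
= 43

43


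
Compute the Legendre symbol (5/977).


p = 977 is prime, so compute (5/977) with the reciprocity algorithm (Jacobi-symbol steps: pull out 2s via (2/n), flip via reciprocity, reduce):
  reciprocity: (5/977) -> +(977/5)
  reduce: (2/5)
  pull out 2: (2/5) = -1  (since 5 mod 8 = 5)
  (1/5) = 1
Product of signs = -1
(5/977) = -1

-1


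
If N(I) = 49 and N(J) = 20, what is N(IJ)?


N(IJ) = N(I) * N(J)
= 49 * 20
= 980

980


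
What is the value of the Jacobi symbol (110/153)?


Compute (110/153) via quadratic reciprocity:
  pull out 2: (2/153) = +1  (since 153 mod 8 = 1)
  reciprocity: (55/153) -> +(153/55)
  reduce: (43/55)
  reciprocity: (43/55) -> -(55/43)
  reduce: (12/43)
  pull out 2: (2/43) = -1  (since 43 mod 8 = 3)
  pull out 2: (2/43) = -1  (since 43 mod 8 = 3)
  reciprocity: (3/43) -> -(43/3)
  reduce: (1/3)
  (1/3) = 1
Product of signs = 1

1


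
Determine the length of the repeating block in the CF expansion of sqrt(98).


Run the CF algorithm for sqrt(98).
a_0 = floor(sqrt(98)) = 9; set m_0=0, q_0=1.
Recurrence: m' = q*a - m,  q' = (d - m'^2)/q,  a' = floor((a_0 + m')/q').
  step 1: m=9, q=17, a=1
  step 2: m=8, q=2, a=8
  step 3: m=8, q=17, a=1
  step 4: m=9, q=1, a=18
a_4 = 2*a_0 = 18, so the period closes here.
sqrt(98) = [9; 1, 8, 1, 18]
Period length = 4

4


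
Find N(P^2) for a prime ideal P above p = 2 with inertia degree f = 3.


N(P^a) = p^(a*f)
= 2^(2*3)
= 2^6
= 64

64


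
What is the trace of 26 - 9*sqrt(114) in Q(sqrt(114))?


Tr(a + b*sqrt(d)) = (a + b*sqrt(d)) + (a - b*sqrt(d)) = 2a
= 2 * (26)
= 52

52


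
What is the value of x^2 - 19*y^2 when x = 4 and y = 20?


x^2 - d*y^2
= 4^2 - 19*20^2
= 16 - 7600
= -7584

-7584


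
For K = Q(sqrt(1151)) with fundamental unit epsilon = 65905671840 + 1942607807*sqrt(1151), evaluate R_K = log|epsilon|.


epsilon = 65905671840 + 1942607807*sqrt(1151)
= 1.3181e+11
R = ln(1.3181e+11)
= 25.6046

25.6046


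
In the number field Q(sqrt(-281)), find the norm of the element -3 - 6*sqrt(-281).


N(a + b*sqrt(d)) = a^2 - d*b^2
= (-3)^2 - (-281)*(-6)^2
= 9 + 10116
= 10125

10125


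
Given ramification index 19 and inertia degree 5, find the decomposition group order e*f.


|D_P| = e * f
= 19 * 5
= 95

95


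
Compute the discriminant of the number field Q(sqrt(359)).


For K = Q(sqrt(d)) with d squarefree: disc(K) = d if d = 1 mod 4, and disc(K) = 4d if d = 2 or 3 mod 4.
Here d = 359, and d mod 4 = 3.
d = 3 mod 4, not 1 (O_K = Z[sqrt(d)]), so disc(K) = 4d = 4 * (359) = 1436

1436


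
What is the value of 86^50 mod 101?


p = 101 is prime and the exponent is (p-1)/2 = 50, so by Euler's criterion 86^50 = (86/101) = +1 or -1 mod 101.
Compute by square-and-multiply:
  50 = 32 + 16 + 2 (binary 110010)
  Repeated squaring mod 101: 86^1 = 86, 86^2 = 23, 86^4 = 24, 86^8 = 71, 86^16 = 92, 86^32 = 81
  86^50 = 86^32 * 86^16 * 86^2 = 81 * 92 * 23 mod 101
    81 * 92 = 7452 = 79 mod 101
    79 * 23 = 1817 = 100 mod 101
  86^50 = 100 mod 101
Result 100 = p - 1 = -1 mod 101: 86 is a quadratic non-residue mod 101. As a residue in [0, p-1] the value is 100.
86^50 mod 101 = 100

100


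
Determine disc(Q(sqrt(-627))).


For K = Q(sqrt(d)) with d squarefree: disc(K) = d if d = 1 mod 4, and disc(K) = 4d if d = 2 or 3 mod 4.
Here d = -627, and d mod 4 = 1.
d = 1 mod 4 (O_K = Z[(1+sqrt(d))/2]), so disc(K) = d = -627

-627


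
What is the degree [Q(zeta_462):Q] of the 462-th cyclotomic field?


The degree equals Euler's totient phi(462).
462 = 2 * 3 * 7 * 11
phi(462) = 120

120


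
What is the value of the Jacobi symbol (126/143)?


Compute (126/143) via quadratic reciprocity:
  pull out 2: (2/143) = +1  (since 143 mod 8 = 7)
  reciprocity: (63/143) -> -(143/63)
  reduce: (17/63)
  reciprocity: (17/63) -> +(63/17)
  reduce: (12/17)
  pull out 2: (2/17) = +1  (since 17 mod 8 = 1)
  pull out 2: (2/17) = +1  (since 17 mod 8 = 1)
  reciprocity: (3/17) -> +(17/3)
  reduce: (2/3)
  pull out 2: (2/3) = -1  (since 3 mod 8 = 3)
  (1/3) = 1
Product of signs = 1

1


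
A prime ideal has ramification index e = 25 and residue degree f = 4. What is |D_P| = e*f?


|D_P| = e * f
= 25 * 4
= 100

100


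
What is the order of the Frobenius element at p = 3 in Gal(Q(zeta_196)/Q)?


The Frobenius at p in Gal(Q(zeta_n)/Q) = (Z/nZ)* is the class of p, so its order is ord_196(3), the smallest k >= 1 with 3^k = 1 mod 196.
n = 196 = 2^2 * 7^2, phi(196) = 84; the order divides phi(n).
Divisors of 84: 1, 2, 3, 4, 6, 7, 12, 14, 21, 28, 42, 84
Repeated squaring mod 196: 3^1 = 3, 3^2 = 9, 3^4 = 81, 3^8 = 93, 3^16 = 25, 3^32 = 37, 3^64 = 193
Test divisors in increasing order:
  k=1: 3^1 = 3 mod 196
  k=2: 3^2 = 9 mod 196
  k=3: 3^3 = 9 * 3 = 27 mod 196
  k=4: 3^4 = 81 mod 196
  k=6: 3^6 = 81 * 9 = 141 mod 196
  k=7: 3^7 = 81 * 9 * 3 = 31 mod 196
  k=12: 3^12 = 93 * 81 = 85 mod 196
  k=14: 3^14 = 93 * 81 * 9 = 177 mod 196
  k=21: 3^21 = 25 * 81 * 3 = 195 mod 196
  k=28: 3^28 = 25 * 93 * 81 = 165 mod 196
  k=42: 3^42 = 37 * 93 * 9 = 1 mod 196  <- first divisor giving 1
Order = 42

42


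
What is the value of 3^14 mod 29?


p = 29 is prime and the exponent is (p-1)/2 = 14, so by Euler's criterion 3^14 = (3/29) = +1 or -1 mod 29.
Compute by square-and-multiply:
  14 = 8 + 4 + 2 (binary 1110)
  Repeated squaring mod 29: 3^1 = 3, 3^2 = 9, 3^4 = 23, 3^8 = 7
  3^14 = 3^8 * 3^4 * 3^2 = 7 * 23 * 9 mod 29
    7 * 23 = 161 = 16 mod 29
    16 * 9 = 144 = 28 mod 29
  3^14 = 28 mod 29
Result 28 = p - 1 = -1 mod 29: 3 is a quadratic non-residue mod 29. As a residue in [0, p-1] the value is 28.
3^14 mod 29 = 28

28


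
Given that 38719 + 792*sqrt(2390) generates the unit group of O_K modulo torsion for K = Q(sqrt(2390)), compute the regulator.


epsilon = 38719 + 792*sqrt(2390)
= 77438.0000
R = ln(77438.0000)
= 11.2572

11.2572


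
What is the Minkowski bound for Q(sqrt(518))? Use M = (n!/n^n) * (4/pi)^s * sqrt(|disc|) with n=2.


d = 518, d mod 4 = 2, so disc(K) = 4d = 2072; |disc(K)| = 2072
Real quadratic field, so n = 2, s = r2 = 0, r1 = 2
M = (n!/n^n) * (4/pi)^s * sqrt(|disc(K)|) = (2!/2^2) * (4/pi)^0 * sqrt(2072)
= 0.5 * 1.000000 * 45.519227
= 22.7596

22.7596


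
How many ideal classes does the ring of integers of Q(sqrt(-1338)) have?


K = Q(sqrt(-1338)). d mod 4 = 2, so D = disc(K) = 4d = -5352
h(K) equals the number of primitive reduced positive-definite forms (a, b, c) = a*x^2 + b*x*y + c*y^2 with b^2 - 4ac = D,
where reduced means |b| <= a <= c, with b >= 0 whenever |b| = a or a = c, and primitive means gcd(a, b, c) = 1.
Reduced forces 3a^2 <= |D| = 5352, so 1 <= a <= 42; b must have the parity of D, and c = (b^2 - D)/(4a) must be an integer >= a.
Enumerate a = 1..42, b in [-a, a]:
  a=1: (1, 0, 1338)  [1]
  a=2: (2, 0, 669)  [1]
  a=3: (3, 0, 446)  [1]
  a=4..5: none
  a=6: (6, 0, 223)  [1]
  a=7..10: none
  a=11: (11, -4, 122), (11, 4, 122)  [2]
  a=12: none
  a=13: (13, -2, 103), (13, 2, 103)  [2]
  a=14..18: none
  a=19: (19, -14, 73), (19, 14, 73)  [2]
  a=20..21: none
  a=22: (22, -4, 61), (22, 4, 61)  [2]
  a=23..25: none
  a=26: (26, -24, 57), (26, 24, 57)  [2]
  a=27..28: none
  a=29: (29, -10, 47), (29, 10, 47)  [2]
  a=30..32: none
  a=33: (33, -18, 43), (33, 18, 43)  [2]
  a=34..37: none
  a=38: (38, -24, 39), (38, 24, 39)  [2]
  a=39..42: none
Total reduced forms: 1 + 1 + 1 + 1 + 2 + 2 + 2 + 2 + 2 + 2 + 2 + 2 = 20
h = 20

20


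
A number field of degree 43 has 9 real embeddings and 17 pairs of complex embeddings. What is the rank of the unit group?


By Dirichlet's unit theorem:
rank = r1 + r2 - 1
= 9 + 17 - 1
= 25

25


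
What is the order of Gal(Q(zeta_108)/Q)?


|Gal(Q(zeta_108)/Q)| = phi(108)
= 36

36


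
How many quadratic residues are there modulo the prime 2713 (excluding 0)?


For prime p, the number of non-zero quadratic residues is (p-1)/2.
= (2713-1)/2
= 1356

1356


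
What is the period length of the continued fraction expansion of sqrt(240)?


Run the CF algorithm for sqrt(240).
a_0 = floor(sqrt(240)) = 15; set m_0=0, q_0=1.
Recurrence: m' = q*a - m,  q' = (d - m'^2)/q,  a' = floor((a_0 + m')/q').
  step 1: m=15, q=15, a=2
  step 2: m=15, q=1, a=30
a_2 = 2*a_0 = 30, so the period closes here.
sqrt(240) = [15; 2, 30]
Period length = 2

2


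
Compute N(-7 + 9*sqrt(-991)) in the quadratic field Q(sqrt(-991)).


N(a + b*sqrt(d)) = a^2 - d*b^2
= (-7)^2 - (-991)*(9)^2
= 49 + 80271
= 80320

80320


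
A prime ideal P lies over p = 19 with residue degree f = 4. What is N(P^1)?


N(P^a) = p^(a*f)
= 19^(1*4)
= 19^4
= 130321

130321


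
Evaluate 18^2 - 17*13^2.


x^2 - d*y^2
= 18^2 - 17*13^2
= 324 - 2873
= -2549

-2549


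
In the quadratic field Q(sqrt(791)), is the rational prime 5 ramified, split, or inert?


K = Q(sqrt(791)). Since d mod 4 = 3, disc(K) = 3164.
Check p | disc: 3164 mod 5 = 4.
p does not divide disc. Compute Legendre symbol (d/p):
1^((5-1)/2) mod 5 = 1
(d/p) = 1, so p splits: (p) = P*P' with e=1, f=1, g=2.
Therefore p is split.

split


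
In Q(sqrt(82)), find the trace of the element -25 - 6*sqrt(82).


Tr(a + b*sqrt(d)) = (a + b*sqrt(d)) + (a - b*sqrt(d)) = 2a
= 2 * (-25)
= -50

-50


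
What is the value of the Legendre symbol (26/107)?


p = 107 is prime, so compute (26/107) with the reciprocity algorithm (Jacobi-symbol steps: pull out 2s via (2/n), flip via reciprocity, reduce):
  pull out 2: (2/107) = -1  (since 107 mod 8 = 3)
  reciprocity: (13/107) -> +(107/13)
  reduce: (3/13)
  reciprocity: (3/13) -> +(13/3)
  reduce: (1/3)
  (1/3) = 1
Product of signs = -1
(26/107) = -1

-1


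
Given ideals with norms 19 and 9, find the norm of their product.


N(IJ) = N(I) * N(J)
= 19 * 9
= 171

171


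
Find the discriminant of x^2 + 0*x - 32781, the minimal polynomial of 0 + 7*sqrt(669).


The element 0 + 7*sqrt(669) has minimal polynomial:
x^2 + 0*x - 32781
Discriminant = (0)^2 - 4*(-32781)
= 0 + 131124
= 131124

131124


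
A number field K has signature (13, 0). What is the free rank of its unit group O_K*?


By Dirichlet's unit theorem:
rank = r1 + r2 - 1
= 13 + 0 - 1
= 12

12


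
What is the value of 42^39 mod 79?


p = 79 is prime and the exponent is (p-1)/2 = 39, so by Euler's criterion 42^39 = (42/79) = +1 or -1 mod 79.
Compute by square-and-multiply:
  39 = 32 + 4 + 2 + 1 (binary 100111)
  Repeated squaring mod 79: 42^1 = 42, 42^2 = 26, 42^4 = 44, 42^8 = 40, 42^16 = 20, 42^32 = 5
  42^39 = 42^32 * 42^4 * 42^2 * 42^1 = 5 * 44 * 26 * 42 mod 79
    5 * 44 = 220 = 62 mod 79
    62 * 26 = 1612 = 32 mod 79
    32 * 42 = 1344 = 1 mod 79
  42^39 = 1 mod 79
Result 1: 42 is a quadratic residue mod 79.
42^39 mod 79 = 1

1


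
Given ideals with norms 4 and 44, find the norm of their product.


N(IJ) = N(I) * N(J)
= 4 * 44
= 176

176


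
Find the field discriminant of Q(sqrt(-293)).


For K = Q(sqrt(d)) with d squarefree: disc(K) = d if d = 1 mod 4, and disc(K) = 4d if d = 2 or 3 mod 4.
Here d = -293, and d mod 4 = 3.
d = 3 mod 4, not 1 (O_K = Z[sqrt(d)]), so disc(K) = 4d = 4 * (-293) = -1172

-1172


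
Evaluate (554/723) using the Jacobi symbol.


Compute (554/723) via quadratic reciprocity:
  pull out 2: (2/723) = -1  (since 723 mod 8 = 3)
  reciprocity: (277/723) -> +(723/277)
  reduce: (169/277)
  reciprocity: (169/277) -> +(277/169)
  reduce: (108/169)
  pull out 2: (2/169) = +1  (since 169 mod 8 = 1)
  pull out 2: (2/169) = +1  (since 169 mod 8 = 1)
  reciprocity: (27/169) -> +(169/27)
  reduce: (7/27)
  reciprocity: (7/27) -> -(27/7)
  reduce: (6/7)
  pull out 2: (2/7) = +1  (since 7 mod 8 = 7)
  reciprocity: (3/7) -> -(7/3)
  reduce: (1/3)
  (1/3) = 1
Product of signs = -1

-1


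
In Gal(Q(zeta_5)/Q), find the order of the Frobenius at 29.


The Frobenius at p in Gal(Q(zeta_n)/Q) = (Z/nZ)* is the class of p, so its order is ord_5(29), the smallest k >= 1 with 29^k = 1 mod 5.
n = 5 = 5, phi(5) = 4; the order divides phi(n).
Divisors of 4: 1, 2, 4
Repeated squaring mod 5: 29^1 = 4, 29^2 = 1, 29^4 = 1
Test divisors in increasing order:
  k=1: 29^1 = 4 mod 5
  k=2: 29^2 = 1 mod 5  <- first divisor giving 1
Order = 2

2


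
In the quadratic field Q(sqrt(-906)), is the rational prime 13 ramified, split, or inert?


K = Q(sqrt(-906)). Since d mod 4 = 2, disc(K) = -3624.
Check p | disc: -3624 mod 13 = 3.
p does not divide disc. Compute Legendre symbol (d/p):
4^((13-1)/2) mod 13 = 1
(d/p) = 1, so p splits: (p) = P*P' with e=1, f=1, g=2.
Therefore p is split.

split


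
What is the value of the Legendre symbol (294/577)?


p = 577 is prime, so compute (294/577) with the reciprocity algorithm (Jacobi-symbol steps: pull out 2s via (2/n), flip via reciprocity, reduce):
  pull out 2: (2/577) = +1  (since 577 mod 8 = 1)
  reciprocity: (147/577) -> +(577/147)
  reduce: (136/147)
  pull out 2: (2/147) = -1  (since 147 mod 8 = 3)
  pull out 2: (2/147) = -1  (since 147 mod 8 = 3)
  pull out 2: (2/147) = -1  (since 147 mod 8 = 3)
  reciprocity: (17/147) -> +(147/17)
  reduce: (11/17)
  reciprocity: (11/17) -> +(17/11)
  reduce: (6/11)
  pull out 2: (2/11) = -1  (since 11 mod 8 = 3)
  reciprocity: (3/11) -> -(11/3)
  reduce: (2/3)
  pull out 2: (2/3) = -1  (since 3 mod 8 = 3)
  (1/3) = 1
Product of signs = 1
(294/577) = 1

1


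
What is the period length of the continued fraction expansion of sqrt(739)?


Run the CF algorithm for sqrt(739).
a_0 = floor(sqrt(739)) = 27; set m_0=0, q_0=1.
Recurrence: m' = q*a - m,  q' = (d - m'^2)/q,  a' = floor((a_0 + m')/q').
  step 1: m=27, q=10, a=5
  step 2: m=23, q=21, a=2
  step 3: m=19, q=18, a=2
  step 4: m=17, q=25, a=1
  step 5: m=8, q=27, a=1
  step 6: m=19, q=14, a=3
  step 7: m=23, q=15, a=3
  step 8: m=22, q=17, a=2
  step 9: m=12, q=35, a=1
  step 10: m=23, q=6, a=8
  step 11: m=25, q=19, a=2
  step 12: m=13, q=30, a=1
  step 13: m=17, q=15, a=2
  step 14: m=13, q=38, a=1
  step 15: m=25, q=3, a=17
  step 16: m=26, q=21, a=2
  step 17: m=16, q=23, a=1
  step 18: m=7, q=30, a=1
  step 19: m=23, q=7, a=7
  step 20: m=26, q=9, a=5
  step 21: m=19, q=42, a=1
  step 22: m=23, q=5, a=10
  step 23: m=27, q=2, a=27
  step 24: m=27, q=5, a=10
  step 25: m=23, q=42, a=1
  step 26: m=19, q=9, a=5
  step 27: m=26, q=7, a=7
  step 28: m=23, q=30, a=1
  step 29: m=7, q=23, a=1
  step 30: m=16, q=21, a=2
  step 31: m=26, q=3, a=17
  step 32: m=25, q=38, a=1
  step 33: m=13, q=15, a=2
  step 34: m=17, q=30, a=1
  step 35: m=13, q=19, a=2
  step 36: m=25, q=6, a=8
  step 37: m=23, q=35, a=1
  step 38: m=12, q=17, a=2
  step 39: m=22, q=15, a=3
  step 40: m=23, q=14, a=3
  step 41: m=19, q=27, a=1
  step 42: m=8, q=25, a=1
  step 43: m=17, q=18, a=2
  step 44: m=19, q=21, a=2
  step 45: m=23, q=10, a=5
  step 46: m=27, q=1, a=54
a_46 = 2*a_0 = 54, so the period closes here.
sqrt(739) = [27; 5, 2, 2, 1, 1, 3, 3, 2, 1, 8, 2, 1, 2, 1, 17, 2, 1, 1, 7, 5, 1, 10, 27, 10, 1, 5, 7, 1, 1, 2, 17, 1, 2, 1, 2, 8, 1, 2, 3, 3, 1, 1, 2, 2, 5, 54]
Period length = 46

46


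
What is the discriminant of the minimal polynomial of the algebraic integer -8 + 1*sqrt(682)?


The element -8 + 1*sqrt(682) has minimal polynomial:
x^2 + 16*x - 618
Discriminant = (16)^2 - 4*(-618)
= 256 + 2472
= 2728

2728


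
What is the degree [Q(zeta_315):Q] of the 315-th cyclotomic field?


The degree equals Euler's totient phi(315).
315 = 3^2 * 5 * 7
phi(315) = 144

144


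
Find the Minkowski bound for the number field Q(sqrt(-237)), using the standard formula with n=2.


d = -237, d mod 4 = 3, so disc(K) = 4d = -948; |disc(K)| = 948
Imaginary quadratic field, so n = 2, s = r2 = 1, r1 = 0
M = (n!/n^n) * (4/pi)^s * sqrt(|disc(K)|) = (2!/2^2) * (4/pi)^1 * sqrt(948)
= 0.5 * 1.273240 * 30.789609
= 19.6013

19.6013


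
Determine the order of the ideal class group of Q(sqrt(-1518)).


K = Q(sqrt(-1518)). d mod 4 = 2, so D = disc(K) = 4d = -6072
h(K) equals the number of primitive reduced positive-definite forms (a, b, c) = a*x^2 + b*x*y + c*y^2 with b^2 - 4ac = D,
where reduced means |b| <= a <= c, with b >= 0 whenever |b| = a or a = c, and primitive means gcd(a, b, c) = 1.
Reduced forces 3a^2 <= |D| = 6072, so 1 <= a <= 44; b must have the parity of D, and c = (b^2 - D)/(4a) must be an integer >= a.
Enumerate a = 1..44, b in [-a, a]:
  a=1: (1, 0, 1518)  [1]
  a=2: (2, 0, 759)  [1]
  a=3: (3, 0, 506)  [1]
  a=4..5: none
  a=6: (6, 0, 253)  [1]
  a=7: (7, -2, 217), (7, 2, 217)  [2]
  a=8..10: none
  a=11: (11, 0, 138)  [1]
  a=12: none
  a=13: (13, -8, 118), (13, 8, 118)  [2]
  a=14: (14, -12, 111), (14, 12, 111)  [2]
  a=15..20: none
  a=21: (21, -12, 74), (21, 12, 74)  [2]
  a=22: (22, 0, 69)  [1]
  a=23: (23, 0, 66)  [1]
  a=24..25: none
  a=26: (26, -8, 59), (26, 8, 59)  [2]
  a=27..30: none
  a=31: (31, -2, 49), (31, 2, 49)  [2]
  a=32: none
  a=33: (33, 0, 46)  [1]
  a=34..36: none
  a=37: (37, -12, 42), (37, 12, 42)  [2]
  a=38: none
  a=39: (39, -18, 41), (39, 18, 41)  [2]
  a=40..44: none
Total reduced forms: 1 + 1 + 1 + 1 + 2 + 1 + 2 + 2 + 2 + 1 + 1 + 2 + 2 + 1 + 2 + 2 = 24
h = 24

24


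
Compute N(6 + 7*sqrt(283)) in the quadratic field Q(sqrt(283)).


N(a + b*sqrt(d)) = a^2 - d*b^2
= (6)^2 - (283)*(7)^2
= 36 - 13867
= -13831

-13831


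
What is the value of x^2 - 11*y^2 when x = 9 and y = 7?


x^2 - d*y^2
= 9^2 - 11*7^2
= 81 - 539
= -458

-458


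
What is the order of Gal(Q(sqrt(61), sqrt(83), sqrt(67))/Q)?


The 3 square roots of distinct primes are multiplicatively independent over Q,
so [K:Q] = 2^3 and Gal(K/Q) is isomorphic to (Z/2Z)^3.
|Gal| = 2^3 = 8

8


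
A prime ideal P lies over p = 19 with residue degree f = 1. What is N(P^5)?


N(P^a) = p^(a*f)
= 19^(5*1)
= 19^5
= 2476099

2476099


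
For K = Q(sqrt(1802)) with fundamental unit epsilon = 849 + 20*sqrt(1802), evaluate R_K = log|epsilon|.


epsilon = 849 + 20*sqrt(1802)
= 1697.9994
R = ln(1697.9994)
= 7.4372

7.4372


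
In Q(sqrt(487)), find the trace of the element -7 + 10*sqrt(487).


Tr(a + b*sqrt(d)) = (a + b*sqrt(d)) + (a - b*sqrt(d)) = 2a
= 2 * (-7)
= -14

-14


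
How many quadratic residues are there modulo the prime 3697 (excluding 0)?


For prime p, the number of non-zero quadratic residues is (p-1)/2.
= (3697-1)/2
= 1848

1848


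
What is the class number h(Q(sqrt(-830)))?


K = Q(sqrt(-830)). d mod 4 = 2, so D = disc(K) = 4d = -3320
h(K) equals the number of primitive reduced positive-definite forms (a, b, c) = a*x^2 + b*x*y + c*y^2 with b^2 - 4ac = D,
where reduced means |b| <= a <= c, with b >= 0 whenever |b| = a or a = c, and primitive means gcd(a, b, c) = 1.
Reduced forces 3a^2 <= |D| = 3320, so 1 <= a <= 33; b must have the parity of D, and c = (b^2 - D)/(4a) must be an integer >= a.
Enumerate a = 1..33, b in [-a, a]:
  a=1: (1, 0, 830)  [1]
  a=2: (2, 0, 415)  [1]
  a=3: (3, -2, 277), (3, 2, 277)  [2]
  a=4: none
  a=5: (5, 0, 166)  [1]
  a=6: (6, -4, 139), (6, 4, 139)  [2]
  a=7..8: none
  a=9: (9, -8, 94), (9, 8, 94)  [2]
  a=10: (10, 0, 83)  [1]
  a=11..14: none
  a=15: (15, -10, 57), (15, 10, 57)  [2]
  a=16..17: none
  a=18: (18, -8, 47), (18, 8, 47)  [2]
  a=19: (19, -10, 45), (19, 10, 45)  [2]
  a=20..26: none
  a=27: (27, -26, 37), (27, 26, 37)  [2]
  a=28..29: none
  a=30: (30, -20, 31), (30, 20, 31)  [2]
  a=31..33: none
Total reduced forms: 1 + 1 + 2 + 1 + 2 + 2 + 1 + 2 + 2 + 2 + 2 + 2 = 20
h = 20

20


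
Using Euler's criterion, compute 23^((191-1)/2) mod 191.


p = 191 is prime and the exponent is (p-1)/2 = 95, so by Euler's criterion 23^95 = (23/191) = +1 or -1 mod 191.
Compute by square-and-multiply:
  95 = 64 + 16 + 8 + 4 + 2 + 1 (binary 1011111)
  Repeated squaring mod 191: 23^1 = 23, 23^2 = 147, 23^4 = 26, 23^8 = 103, 23^16 = 104, 23^32 = 120, 23^64 = 75
  23^95 = 23^64 * 23^16 * 23^8 * 23^4 * 23^2 * 23^1 = 75 * 104 * 103 * 26 * 147 * 23 mod 191
    75 * 104 = 7800 = 160 mod 191
    160 * 103 = 16480 = 54 mod 191
    54 * 26 = 1404 = 67 mod 191
    67 * 147 = 9849 = 108 mod 191
    108 * 23 = 2484 = 1 mod 191
  23^95 = 1 mod 191
Result 1: 23 is a quadratic residue mod 191.
23^95 mod 191 = 1

1


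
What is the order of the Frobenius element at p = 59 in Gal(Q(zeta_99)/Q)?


The Frobenius at p in Gal(Q(zeta_n)/Q) = (Z/nZ)* is the class of p, so its order is ord_99(59), the smallest k >= 1 with 59^k = 1 mod 99.
n = 99 = 3^2 * 11, phi(99) = 60; the order divides phi(n).
Divisors of 60: 1, 2, 3, 4, 5, 6, 10, 12, 15, 20, 30, 60
Repeated squaring mod 99: 59^1 = 59, 59^2 = 16, 59^4 = 58, 59^8 = 97, 59^16 = 4, 59^32 = 16
Test divisors in increasing order:
  k=1: 59^1 = 59 mod 99
  k=2: 59^2 = 16 mod 99
  k=3: 59^3 = 16 * 59 = 53 mod 99
  k=4: 59^4 = 58 mod 99
  k=5: 59^5 = 58 * 59 = 56 mod 99
  k=6: 59^6 = 58 * 16 = 37 mod 99
  k=10: 59^10 = 97 * 16 = 67 mod 99
  k=12: 59^12 = 97 * 58 = 82 mod 99
  k=15: 59^15 = 97 * 58 * 16 * 59 = 89 mod 99
  k=20: 59^20 = 4 * 58 = 34 mod 99
  k=30: 59^30 = 4 * 97 * 58 * 16 = 1 mod 99  <- first divisor giving 1
Order = 30

30


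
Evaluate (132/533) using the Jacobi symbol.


Compute (132/533) via quadratic reciprocity:
  pull out 2: (2/533) = -1  (since 533 mod 8 = 5)
  pull out 2: (2/533) = -1  (since 533 mod 8 = 5)
  reciprocity: (33/533) -> +(533/33)
  reduce: (5/33)
  reciprocity: (5/33) -> +(33/5)
  reduce: (3/5)
  reciprocity: (3/5) -> +(5/3)
  reduce: (2/3)
  pull out 2: (2/3) = -1  (since 3 mod 8 = 3)
  (1/3) = 1
Product of signs = -1

-1


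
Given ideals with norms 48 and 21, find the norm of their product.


N(IJ) = N(I) * N(J)
= 48 * 21
= 1008

1008


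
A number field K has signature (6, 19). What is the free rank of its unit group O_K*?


By Dirichlet's unit theorem:
rank = r1 + r2 - 1
= 6 + 19 - 1
= 24

24


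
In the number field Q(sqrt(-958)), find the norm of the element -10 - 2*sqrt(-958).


N(a + b*sqrt(d)) = a^2 - d*b^2
= (-10)^2 - (-958)*(-2)^2
= 100 + 3832
= 3932

3932


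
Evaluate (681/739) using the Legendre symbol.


p = 739 is prime, so compute (681/739) with the reciprocity algorithm (Jacobi-symbol steps: pull out 2s via (2/n), flip via reciprocity, reduce):
  reciprocity: (681/739) -> +(739/681)
  reduce: (58/681)
  pull out 2: (2/681) = +1  (since 681 mod 8 = 1)
  reciprocity: (29/681) -> +(681/29)
  reduce: (14/29)
  pull out 2: (2/29) = -1  (since 29 mod 8 = 5)
  reciprocity: (7/29) -> +(29/7)
  reduce: (1/7)
  (1/7) = 1
Product of signs = -1
(681/739) = -1

-1


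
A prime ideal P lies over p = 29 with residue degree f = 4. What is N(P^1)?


N(P^a) = p^(a*f)
= 29^(1*4)
= 29^4
= 707281

707281


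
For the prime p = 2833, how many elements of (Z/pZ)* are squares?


For prime p, the number of non-zero quadratic residues is (p-1)/2.
= (2833-1)/2
= 1416

1416


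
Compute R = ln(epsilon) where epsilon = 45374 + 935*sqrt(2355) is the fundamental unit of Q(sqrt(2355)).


epsilon = 45374 + 935*sqrt(2355)
= 90748.0000
R = ln(90748.0000)
= 11.4158

11.4158


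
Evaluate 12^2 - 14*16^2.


x^2 - d*y^2
= 12^2 - 14*16^2
= 144 - 3584
= -3440

-3440


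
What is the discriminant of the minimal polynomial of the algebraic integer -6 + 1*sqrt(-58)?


The element -6 + 1*sqrt(-58) has minimal polynomial:
x^2 + 12*x + 94
Discriminant = (12)^2 - 4*(94)
= 144 - 376
= -232

-232


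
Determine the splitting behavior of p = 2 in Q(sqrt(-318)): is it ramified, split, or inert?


K = Q(sqrt(-318)). Since d mod 4 = 2, disc(K) = -1272.
Check p | disc: -1272 mod 2 = 0.
p divides disc, so p ramifies: (p) = P^2 with e=2, f=1, g=1.
Therefore p is ramified.

ramified


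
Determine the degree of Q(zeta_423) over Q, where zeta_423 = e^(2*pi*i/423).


The degree equals Euler's totient phi(423).
423 = 3^2 * 47
phi(423) = 276

276


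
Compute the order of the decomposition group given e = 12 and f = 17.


|D_P| = e * f
= 12 * 17
= 204

204


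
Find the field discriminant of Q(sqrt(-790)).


For K = Q(sqrt(d)) with d squarefree: disc(K) = d if d = 1 mod 4, and disc(K) = 4d if d = 2 or 3 mod 4.
Here d = -790, and d mod 4 = 2.
d = 2 mod 4, not 1 (O_K = Z[sqrt(d)]), so disc(K) = 4d = 4 * (-790) = -3160

-3160


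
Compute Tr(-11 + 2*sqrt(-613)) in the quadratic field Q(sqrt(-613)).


Tr(a + b*sqrt(d)) = (a + b*sqrt(d)) + (a - b*sqrt(d)) = 2a
= 2 * (-11)
= -22

-22


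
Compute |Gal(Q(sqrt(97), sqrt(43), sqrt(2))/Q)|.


The 3 square roots of distinct primes are multiplicatively independent over Q,
so [K:Q] = 2^3 and Gal(K/Q) is isomorphic to (Z/2Z)^3.
|Gal| = 2^3 = 8

8


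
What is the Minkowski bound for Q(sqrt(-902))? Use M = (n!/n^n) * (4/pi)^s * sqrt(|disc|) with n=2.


d = -902, d mod 4 = 2, so disc(K) = 4d = -3608; |disc(K)| = 3608
Imaginary quadratic field, so n = 2, s = r2 = 1, r1 = 0
M = (n!/n^n) * (4/pi)^s * sqrt(|disc(K)|) = (2!/2^2) * (4/pi)^1 * sqrt(3608)
= 0.5 * 1.273240 * 60.066630
= 38.2396

38.2396


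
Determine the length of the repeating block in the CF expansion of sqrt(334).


Run the CF algorithm for sqrt(334).
a_0 = floor(sqrt(334)) = 18; set m_0=0, q_0=1.
Recurrence: m' = q*a - m,  q' = (d - m'^2)/q,  a' = floor((a_0 + m')/q').
  step 1: m=18, q=10, a=3
  step 2: m=12, q=19, a=1
  step 3: m=7, q=15, a=1
  step 4: m=8, q=18, a=1
  step 5: m=10, q=13, a=2
  step 6: m=16, q=6, a=5
  step 7: m=14, q=23, a=1
  step 8: m=9, q=11, a=2
  step 9: m=13, q=15, a=2
  step 10: m=17, q=3, a=11
  step 11: m=16, q=26, a=1
  step 12: m=10, q=9, a=3
  step 13: m=17, q=5, a=7
  step 14: m=18, q=2, a=18
  step 15: m=18, q=5, a=7
  step 16: m=17, q=9, a=3
  step 17: m=10, q=26, a=1
  step 18: m=16, q=3, a=11
  step 19: m=17, q=15, a=2
  step 20: m=13, q=11, a=2
  step 21: m=9, q=23, a=1
  step 22: m=14, q=6, a=5
  step 23: m=16, q=13, a=2
  step 24: m=10, q=18, a=1
  step 25: m=8, q=15, a=1
  step 26: m=7, q=19, a=1
  step 27: m=12, q=10, a=3
  step 28: m=18, q=1, a=36
a_28 = 2*a_0 = 36, so the period closes here.
sqrt(334) = [18; 3, 1, 1, 1, 2, 5, 1, 2, 2, 11, 1, 3, 7, 18, 7, 3, 1, 11, 2, 2, 1, 5, 2, 1, 1, 1, 3, 36]
Period length = 28

28


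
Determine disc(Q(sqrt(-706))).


For K = Q(sqrt(d)) with d squarefree: disc(K) = d if d = 1 mod 4, and disc(K) = 4d if d = 2 or 3 mod 4.
Here d = -706, and d mod 4 = 2.
d = 2 mod 4, not 1 (O_K = Z[sqrt(d)]), so disc(K) = 4d = 4 * (-706) = -2824

-2824


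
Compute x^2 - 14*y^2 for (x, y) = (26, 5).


x^2 - d*y^2
= 26^2 - 14*5^2
= 676 - 350
= 326

326


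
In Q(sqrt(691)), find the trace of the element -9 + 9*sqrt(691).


Tr(a + b*sqrt(d)) = (a + b*sqrt(d)) + (a - b*sqrt(d)) = 2a
= 2 * (-9)
= -18

-18


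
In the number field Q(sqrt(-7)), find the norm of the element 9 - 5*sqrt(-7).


N(a + b*sqrt(d)) = a^2 - d*b^2
= (9)^2 - (-7)*(-5)^2
= 81 + 175
= 256

256


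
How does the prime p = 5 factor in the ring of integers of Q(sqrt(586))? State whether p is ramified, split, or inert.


K = Q(sqrt(586)). Since d mod 4 = 2, disc(K) = 2344.
Check p | disc: 2344 mod 5 = 4.
p does not divide disc. Compute Legendre symbol (d/p):
1^((5-1)/2) mod 5 = 1
(d/p) = 1, so p splits: (p) = P*P' with e=1, f=1, g=2.
Therefore p is split.

split


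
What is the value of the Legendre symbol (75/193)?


p = 193 is prime, so compute (75/193) with the reciprocity algorithm (Jacobi-symbol steps: pull out 2s via (2/n), flip via reciprocity, reduce):
  reciprocity: (75/193) -> +(193/75)
  reduce: (43/75)
  reciprocity: (43/75) -> -(75/43)
  reduce: (32/43)
  pull out 2: (2/43) = -1  (since 43 mod 8 = 3)
  pull out 2: (2/43) = -1  (since 43 mod 8 = 3)
  pull out 2: (2/43) = -1  (since 43 mod 8 = 3)
  pull out 2: (2/43) = -1  (since 43 mod 8 = 3)
  pull out 2: (2/43) = -1  (since 43 mod 8 = 3)
  (1/43) = 1
Product of signs = 1
(75/193) = 1

1


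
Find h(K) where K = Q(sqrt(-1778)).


K = Q(sqrt(-1778)). d mod 4 = 2, so D = disc(K) = 4d = -7112
h(K) equals the number of primitive reduced positive-definite forms (a, b, c) = a*x^2 + b*x*y + c*y^2 with b^2 - 4ac = D,
where reduced means |b| <= a <= c, with b >= 0 whenever |b| = a or a = c, and primitive means gcd(a, b, c) = 1.
Reduced forces 3a^2 <= |D| = 7112, so 1 <= a <= 48; b must have the parity of D, and c = (b^2 - D)/(4a) must be an integer >= a.
Enumerate a = 1..48, b in [-a, a]:
  a=1: (1, 0, 1778)  [1]
  a=2: (2, 0, 889)  [1]
  a=3: (3, -2, 593), (3, 2, 593)  [2]
  a=4..5: none
  a=6: (6, -4, 297), (6, 4, 297)  [2]
  a=7: (7, 0, 254)  [1]
  a=8: none
  a=9: (9, -4, 198), (9, 4, 198)  [2]
  a=10: none
  a=11: (11, -4, 162), (11, 4, 162)  [2]
  a=12: none
  a=13: (13, -8, 138), (13, 8, 138)  [2]
  a=14: (14, 0, 127)  [1]
  a=15..17: none
  a=18: (18, -4, 99), (18, 4, 99)  [2]
  a=19..20: none
  a=21: (21, -14, 87), (21, 14, 87)  [2]
  a=22: (22, -4, 81), (22, 4, 81)  [2]
  a=23: (23, -8, 78), (23, 8, 78)  [2]
  a=24..25: none
  a=26: (26, -8, 69), (26, 8, 69)  [2]
  a=27: (27, -4, 66), (27, 4, 66)  [2]
  a=28: none
  a=29: (29, -14, 63), (29, 14, 63)  [2]
  a=30: none
  a=31: (31, -24, 62), (31, 24, 62)  [2]
  a=32: none
  a=33: (33, -26, 59), (33, -4, 54), (33, 4, 54), (33, 26, 59)  [4]
  a=34..38: none
  a=39: (39, -34, 53), (39, -8, 46), (39, 8, 46), (39, 34, 53)  [4]
  a=40..41: none
  a=42: (42, -28, 47), (42, 28, 47)  [2]
  a=43..48: none
Total reduced forms: 1 + 1 + 2 + 2 + 1 + 2 + 2 + 2 + 1 + 2 + 2 + 2 + 2 + 2 + 2 + 2 + 2 + 4 + 4 + 2 = 40
h = 40

40


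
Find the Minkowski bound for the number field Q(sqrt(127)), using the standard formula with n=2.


d = 127, d mod 4 = 3, so disc(K) = 4d = 508; |disc(K)| = 508
Real quadratic field, so n = 2, s = r2 = 0, r1 = 2
M = (n!/n^n) * (4/pi)^s * sqrt(|disc(K)|) = (2!/2^2) * (4/pi)^0 * sqrt(508)
= 0.5 * 1.000000 * 22.538855
= 11.2694

11.2694


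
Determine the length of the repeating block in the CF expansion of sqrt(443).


Run the CF algorithm for sqrt(443).
a_0 = floor(sqrt(443)) = 21; set m_0=0, q_0=1.
Recurrence: m' = q*a - m,  q' = (d - m'^2)/q,  a' = floor((a_0 + m')/q').
  step 1: m=21, q=2, a=21
  step 2: m=21, q=1, a=42
a_2 = 2*a_0 = 42, so the period closes here.
sqrt(443) = [21; 21, 42]
Period length = 2

2


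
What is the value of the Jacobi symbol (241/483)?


Compute (241/483) via quadratic reciprocity:
  reciprocity: (241/483) -> +(483/241)
  reduce: (1/241)
  (1/241) = 1
Product of signs = 1

1


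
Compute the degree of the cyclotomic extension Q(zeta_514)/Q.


The degree equals Euler's totient phi(514).
514 = 2 * 257
phi(514) = 256

256


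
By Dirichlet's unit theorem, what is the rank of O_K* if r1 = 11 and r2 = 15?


By Dirichlet's unit theorem:
rank = r1 + r2 - 1
= 11 + 15 - 1
= 25

25
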